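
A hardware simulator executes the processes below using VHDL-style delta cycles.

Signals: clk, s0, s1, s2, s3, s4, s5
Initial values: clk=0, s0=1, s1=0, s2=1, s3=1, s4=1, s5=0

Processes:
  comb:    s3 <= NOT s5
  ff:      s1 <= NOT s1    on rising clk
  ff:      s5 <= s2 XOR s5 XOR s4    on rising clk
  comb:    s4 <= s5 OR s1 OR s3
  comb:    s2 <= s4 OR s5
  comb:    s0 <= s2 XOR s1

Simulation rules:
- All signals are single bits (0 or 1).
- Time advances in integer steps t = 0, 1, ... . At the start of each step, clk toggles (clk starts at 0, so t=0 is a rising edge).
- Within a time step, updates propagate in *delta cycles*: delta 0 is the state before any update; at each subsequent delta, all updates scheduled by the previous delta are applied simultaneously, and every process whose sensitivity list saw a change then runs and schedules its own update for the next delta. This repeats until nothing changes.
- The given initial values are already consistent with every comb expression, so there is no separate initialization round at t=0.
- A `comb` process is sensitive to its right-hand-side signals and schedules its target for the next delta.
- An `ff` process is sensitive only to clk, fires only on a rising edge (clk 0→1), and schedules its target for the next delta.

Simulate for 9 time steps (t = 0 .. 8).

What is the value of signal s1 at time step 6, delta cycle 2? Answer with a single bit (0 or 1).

0

t0.Δ0 clk=0 s5=0 s3=1 s4=1 s1=0 s2=1 s0=1
t0.Δ1 clk=1 s5=0 s3=1 s4=1 s1=0 s2=1 s0=1
t0.Δ2 clk=1 s5=0 s3=1 s4=1 s1=1 s2=1 s0=1
t0.Δ3 clk=1 s5=0 s3=1 s4=1 s1=1 s2=1 s0=0
t1.Δ0 clk=1 s5=0 s3=1 s4=1 s1=1 s2=1 s0=0
t1.Δ1 clk=0 s5=0 s3=1 s4=1 s1=1 s2=1 s0=0
t2.Δ0 clk=0 s5=0 s3=1 s4=1 s1=1 s2=1 s0=0
t2.Δ1 clk=1 s5=0 s3=1 s4=1 s1=1 s2=1 s0=0
t2.Δ2 clk=1 s5=0 s3=1 s4=1 s1=0 s2=1 s0=0
t2.Δ3 clk=1 s5=0 s3=1 s4=1 s1=0 s2=1 s0=1
t3.Δ0 clk=1 s5=0 s3=1 s4=1 s1=0 s2=1 s0=1
t3.Δ1 clk=0 s5=0 s3=1 s4=1 s1=0 s2=1 s0=1
t4.Δ0 clk=0 s5=0 s3=1 s4=1 s1=0 s2=1 s0=1
t4.Δ1 clk=1 s5=0 s3=1 s4=1 s1=0 s2=1 s0=1
t4.Δ2 clk=1 s5=0 s3=1 s4=1 s1=1 s2=1 s0=1
t4.Δ3 clk=1 s5=0 s3=1 s4=1 s1=1 s2=1 s0=0
t5.Δ0 clk=1 s5=0 s3=1 s4=1 s1=1 s2=1 s0=0
t5.Δ1 clk=0 s5=0 s3=1 s4=1 s1=1 s2=1 s0=0
t6.Δ0 clk=0 s5=0 s3=1 s4=1 s1=1 s2=1 s0=0
t6.Δ1 clk=1 s5=0 s3=1 s4=1 s1=1 s2=1 s0=0
t6.Δ2 clk=1 s5=0 s3=1 s4=1 s1=0 s2=1 s0=0
t6.Δ3 clk=1 s5=0 s3=1 s4=1 s1=0 s2=1 s0=1
t7.Δ0 clk=1 s5=0 s3=1 s4=1 s1=0 s2=1 s0=1
t7.Δ1 clk=0 s5=0 s3=1 s4=1 s1=0 s2=1 s0=1
t8.Δ0 clk=0 s5=0 s3=1 s4=1 s1=0 s2=1 s0=1
t8.Δ1 clk=1 s5=0 s3=1 s4=1 s1=0 s2=1 s0=1
t8.Δ2 clk=1 s5=0 s3=1 s4=1 s1=1 s2=1 s0=1
t8.Δ3 clk=1 s5=0 s3=1 s4=1 s1=1 s2=1 s0=0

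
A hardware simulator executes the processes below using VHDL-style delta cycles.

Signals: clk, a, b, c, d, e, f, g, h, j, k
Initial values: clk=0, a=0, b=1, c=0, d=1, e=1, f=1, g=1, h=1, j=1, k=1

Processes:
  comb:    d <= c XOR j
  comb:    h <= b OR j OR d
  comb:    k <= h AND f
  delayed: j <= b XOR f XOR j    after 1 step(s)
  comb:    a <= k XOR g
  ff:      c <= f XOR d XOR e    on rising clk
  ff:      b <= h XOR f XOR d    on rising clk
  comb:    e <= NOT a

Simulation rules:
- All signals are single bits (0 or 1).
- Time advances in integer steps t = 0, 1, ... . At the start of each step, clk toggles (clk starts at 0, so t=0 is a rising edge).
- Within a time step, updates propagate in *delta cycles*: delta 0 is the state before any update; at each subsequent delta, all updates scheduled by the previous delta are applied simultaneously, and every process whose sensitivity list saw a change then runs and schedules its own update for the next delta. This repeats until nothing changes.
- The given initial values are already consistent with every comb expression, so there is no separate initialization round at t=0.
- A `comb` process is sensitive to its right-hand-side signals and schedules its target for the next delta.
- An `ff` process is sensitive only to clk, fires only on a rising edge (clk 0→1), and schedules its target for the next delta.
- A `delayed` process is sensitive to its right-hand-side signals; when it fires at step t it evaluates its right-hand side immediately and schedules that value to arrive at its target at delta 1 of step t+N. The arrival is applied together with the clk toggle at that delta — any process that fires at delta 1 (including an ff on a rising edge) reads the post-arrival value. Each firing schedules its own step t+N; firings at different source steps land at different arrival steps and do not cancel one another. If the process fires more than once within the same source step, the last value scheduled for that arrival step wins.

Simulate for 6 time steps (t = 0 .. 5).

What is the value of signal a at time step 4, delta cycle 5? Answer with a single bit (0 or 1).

0

t=0 Δ0: a=0 d=1 c=0 j=1 e=1 clk=0 g=1 f=1 h=1 b=1 k=1
  Δ1: clk:0→1
  Δ2: c:0→1
  Δ3: d:1→0
  (3Δ to stable)
t=1 Δ0: a=0 d=0 c=1 j=1 e=1 clk=1 g=1 f=1 h=1 b=1 k=1
  Δ1: clk:1→0
  (1Δ to stable)
t=2 Δ0: a=0 d=0 c=1 j=1 e=1 clk=0 g=1 f=1 h=1 b=1 k=1
  Δ1: clk:0→1
  Δ2: c:1→0, b:1→0
  Δ3: d:0→1
  (3Δ to stable)
t=3 Δ0: a=0 d=1 c=0 j=1 e=1 clk=1 g=1 f=1 h=1 b=0 k=1
  Δ1: j:1→0, clk:1→0
  Δ2: d:1→0
  Δ3: h:1→0
  Δ4: k:1→0
  Δ5: a:0→1
  Δ6: e:1→0
  (6Δ to stable)
t=4 Δ0: a=1 d=0 c=0 j=0 e=0 clk=0 g=1 f=1 h=0 b=0 k=0
  Δ1: j:0→1, clk:0→1
  Δ2: d:0→1, c:0→1, h:0→1, b:0→1
  Δ3: d:1→0, k:0→1
  Δ4: a:1→0
  Δ5: e:0→1
  (5Δ to stable)
t=5 Δ0: a=0 d=0 c=1 j=1 e=1 clk=1 g=1 f=1 h=1 b=1 k=1
  Δ1: clk:1→0
  (1Δ to stable)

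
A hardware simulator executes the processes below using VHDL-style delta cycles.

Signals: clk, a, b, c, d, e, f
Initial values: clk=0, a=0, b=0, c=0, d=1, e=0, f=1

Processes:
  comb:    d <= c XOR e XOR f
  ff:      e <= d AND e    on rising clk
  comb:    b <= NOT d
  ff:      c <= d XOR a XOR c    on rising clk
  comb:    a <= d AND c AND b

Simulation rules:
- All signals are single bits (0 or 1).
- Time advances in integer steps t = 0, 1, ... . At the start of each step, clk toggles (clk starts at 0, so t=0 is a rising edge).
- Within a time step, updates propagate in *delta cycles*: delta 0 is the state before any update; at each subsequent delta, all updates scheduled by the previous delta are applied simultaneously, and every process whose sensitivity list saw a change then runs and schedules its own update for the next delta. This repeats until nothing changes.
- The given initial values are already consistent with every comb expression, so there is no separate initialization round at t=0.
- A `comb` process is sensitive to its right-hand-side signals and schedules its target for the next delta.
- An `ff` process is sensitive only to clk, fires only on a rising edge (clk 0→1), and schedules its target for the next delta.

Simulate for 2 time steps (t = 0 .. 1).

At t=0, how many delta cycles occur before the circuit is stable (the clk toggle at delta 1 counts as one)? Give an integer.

[bits: a,d,c,clk,b,f,e]
t=0: Δ0=0100010 Δ1=0101010 Δ2=0111010 Δ3=0011010 Δ4=0011110 | 4Δ
t=1: Δ0=0011110 Δ1=0010110 | 1Δ

4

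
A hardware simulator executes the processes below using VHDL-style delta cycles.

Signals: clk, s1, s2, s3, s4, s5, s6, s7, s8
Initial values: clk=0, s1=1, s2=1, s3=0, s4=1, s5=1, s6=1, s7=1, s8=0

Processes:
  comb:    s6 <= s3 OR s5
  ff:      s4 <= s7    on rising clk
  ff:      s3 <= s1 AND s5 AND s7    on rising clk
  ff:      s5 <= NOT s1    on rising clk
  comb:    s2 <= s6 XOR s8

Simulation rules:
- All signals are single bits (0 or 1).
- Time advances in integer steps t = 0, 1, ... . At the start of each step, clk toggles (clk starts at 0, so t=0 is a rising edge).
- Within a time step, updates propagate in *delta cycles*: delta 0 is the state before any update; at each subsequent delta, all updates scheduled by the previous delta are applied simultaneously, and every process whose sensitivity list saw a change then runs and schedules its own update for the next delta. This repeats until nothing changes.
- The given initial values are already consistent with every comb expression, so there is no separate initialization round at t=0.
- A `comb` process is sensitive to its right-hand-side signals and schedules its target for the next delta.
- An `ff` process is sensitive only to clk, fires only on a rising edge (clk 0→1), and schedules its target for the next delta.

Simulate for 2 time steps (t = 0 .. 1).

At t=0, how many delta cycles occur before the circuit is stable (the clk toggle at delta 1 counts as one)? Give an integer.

2

t0.Δ0 s3=0 clk=0 s7=1 s5=1 s1=1 s6=1 s4=1 s8=0 s2=1
t0.Δ1 s3=0 clk=1 s7=1 s5=1 s1=1 s6=1 s4=1 s8=0 s2=1
t0.Δ2 s3=1 clk=1 s7=1 s5=0 s1=1 s6=1 s4=1 s8=0 s2=1
t1.Δ0 s3=1 clk=1 s7=1 s5=0 s1=1 s6=1 s4=1 s8=0 s2=1
t1.Δ1 s3=1 clk=0 s7=1 s5=0 s1=1 s6=1 s4=1 s8=0 s2=1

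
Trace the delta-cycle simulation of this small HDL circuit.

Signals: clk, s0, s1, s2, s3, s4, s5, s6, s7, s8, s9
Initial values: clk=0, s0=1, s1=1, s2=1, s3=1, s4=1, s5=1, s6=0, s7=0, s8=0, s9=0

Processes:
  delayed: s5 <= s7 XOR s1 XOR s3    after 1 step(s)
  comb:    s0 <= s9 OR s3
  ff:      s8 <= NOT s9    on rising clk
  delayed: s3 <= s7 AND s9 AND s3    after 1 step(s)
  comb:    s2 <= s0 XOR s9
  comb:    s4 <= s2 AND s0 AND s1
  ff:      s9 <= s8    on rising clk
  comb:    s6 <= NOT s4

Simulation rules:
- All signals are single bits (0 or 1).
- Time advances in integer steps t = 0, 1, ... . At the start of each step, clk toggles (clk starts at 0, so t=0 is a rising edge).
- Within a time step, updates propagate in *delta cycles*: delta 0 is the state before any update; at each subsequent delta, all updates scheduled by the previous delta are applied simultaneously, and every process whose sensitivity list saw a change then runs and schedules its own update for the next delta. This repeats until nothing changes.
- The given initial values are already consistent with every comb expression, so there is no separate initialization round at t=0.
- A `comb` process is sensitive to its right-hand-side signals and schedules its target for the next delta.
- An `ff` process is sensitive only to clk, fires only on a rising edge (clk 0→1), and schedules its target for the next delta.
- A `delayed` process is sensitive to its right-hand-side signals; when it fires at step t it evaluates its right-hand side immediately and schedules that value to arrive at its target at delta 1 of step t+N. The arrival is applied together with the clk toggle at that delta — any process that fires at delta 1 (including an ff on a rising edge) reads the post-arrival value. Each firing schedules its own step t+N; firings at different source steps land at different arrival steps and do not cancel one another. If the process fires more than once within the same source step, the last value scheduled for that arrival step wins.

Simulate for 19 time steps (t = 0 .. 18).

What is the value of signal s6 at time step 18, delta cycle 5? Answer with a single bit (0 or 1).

[bits: s3,s0,s5,s4,s2,s6,clk,s9,s1,s8,s7]
t=0: Δ0=11111000100 Δ1=11111010100 Δ2=11111010110 | 2Δ
t=1: Δ0=11111010110 Δ1=11111000110 | 1Δ
t=2: Δ0=11111000110 Δ1=11111010110 Δ2=11111011110 Δ3=11110011110 Δ4=11100011110 Δ5=11100111110 | 5Δ
t=3: Δ0=11100111110 Δ1=01100101110 | 1Δ
t=4: Δ0=01100101110 Δ1=01100111110 Δ2=01100111100 | 2Δ
t=5: Δ0=01100111100 Δ1=01100101100 | 1Δ
t=6: Δ0=01100101100 Δ1=01100111100 Δ2=01100110100 Δ3=00101110100 Δ4=00100110100 | 4Δ
t=7: Δ0=00100110100 Δ1=00100100100 | 1Δ
t=8: Δ0=00100100100 Δ1=00100110100 Δ2=00100110110 | 2Δ
t=9: Δ0=00100110110 Δ1=00100100110 | 1Δ
t=10: Δ0=00100100110 Δ1=00100110110 Δ2=00100111110 Δ3=01101111110 Δ4=01110111110 Δ5=01100011110 Δ6=01100111110 | 6Δ
t=11: Δ0=01100111110 Δ1=01100101110 | 1Δ
t=12: Δ0=01100101110 Δ1=01100111110 Δ2=01100111100 | 2Δ
t=13: Δ0=01100111100 Δ1=01100101100 | 1Δ
t=14: Δ0=01100101100 Δ1=01100111100 Δ2=01100110100 Δ3=00101110100 Δ4=00100110100 | 4Δ
t=15: Δ0=00100110100 Δ1=00100100100 | 1Δ
t=16: Δ0=00100100100 Δ1=00100110100 Δ2=00100110110 | 2Δ
t=17: Δ0=00100110110 Δ1=00100100110 | 1Δ
t=18: Δ0=00100100110 Δ1=00100110110 Δ2=00100111110 Δ3=01101111110 Δ4=01110111110 Δ5=01100011110 Δ6=01100111110 | 6Δ

0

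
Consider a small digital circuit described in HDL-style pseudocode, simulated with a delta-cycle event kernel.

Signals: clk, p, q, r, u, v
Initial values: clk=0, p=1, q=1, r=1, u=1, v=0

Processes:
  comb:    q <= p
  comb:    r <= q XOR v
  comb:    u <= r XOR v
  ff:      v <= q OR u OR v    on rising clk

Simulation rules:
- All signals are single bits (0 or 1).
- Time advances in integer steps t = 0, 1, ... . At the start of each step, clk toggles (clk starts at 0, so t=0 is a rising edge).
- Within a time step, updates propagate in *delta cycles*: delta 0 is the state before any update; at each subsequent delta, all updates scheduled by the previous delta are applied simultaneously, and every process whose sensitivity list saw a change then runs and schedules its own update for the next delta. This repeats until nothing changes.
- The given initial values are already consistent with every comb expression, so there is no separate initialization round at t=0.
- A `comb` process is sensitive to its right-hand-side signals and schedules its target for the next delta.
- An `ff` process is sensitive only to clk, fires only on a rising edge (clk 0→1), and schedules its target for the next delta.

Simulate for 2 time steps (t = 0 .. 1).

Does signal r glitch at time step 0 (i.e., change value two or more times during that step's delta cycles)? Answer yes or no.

t=0 Δ0: r=1 clk=0 u=1 p=1 q=1 v=0
  Δ1: clk:0→1
  Δ2: v:0→1
  Δ3: r:1→0, u:1→0
  Δ4: u:0→1
  (4Δ to stable)
t=1 Δ0: r=0 clk=1 u=1 p=1 q=1 v=1
  Δ1: clk:1→0
  (1Δ to stable)

no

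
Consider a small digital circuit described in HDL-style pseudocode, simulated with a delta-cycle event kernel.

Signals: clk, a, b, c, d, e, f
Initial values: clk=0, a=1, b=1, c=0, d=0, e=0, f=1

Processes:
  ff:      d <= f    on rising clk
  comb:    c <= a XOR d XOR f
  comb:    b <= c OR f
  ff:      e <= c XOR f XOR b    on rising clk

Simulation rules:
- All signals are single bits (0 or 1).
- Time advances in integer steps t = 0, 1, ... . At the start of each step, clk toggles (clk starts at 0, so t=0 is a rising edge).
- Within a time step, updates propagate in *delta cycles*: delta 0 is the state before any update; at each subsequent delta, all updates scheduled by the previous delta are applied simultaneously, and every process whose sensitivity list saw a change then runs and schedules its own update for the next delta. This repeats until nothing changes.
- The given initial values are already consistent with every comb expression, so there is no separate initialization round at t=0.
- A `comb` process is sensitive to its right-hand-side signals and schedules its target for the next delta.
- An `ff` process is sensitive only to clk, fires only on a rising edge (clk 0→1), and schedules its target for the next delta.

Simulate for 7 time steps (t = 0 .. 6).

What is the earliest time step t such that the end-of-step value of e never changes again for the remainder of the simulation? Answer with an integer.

2

[bits: d,b,f,clk,a,e,c]
t=0: Δ0=0110100 Δ1=0111100 Δ2=1111100 Δ3=1111101 | 3Δ
t=1: Δ0=1111101 Δ1=1110101 | 1Δ
t=2: Δ0=1110101 Δ1=1111101 Δ2=1111111 | 2Δ
t=3: Δ0=1111111 Δ1=1110111 | 1Δ
t=4: Δ0=1110111 Δ1=1111111 | 1Δ
t=5: Δ0=1111111 Δ1=1110111 | 1Δ
t=6: Δ0=1110111 Δ1=1111111 | 1Δ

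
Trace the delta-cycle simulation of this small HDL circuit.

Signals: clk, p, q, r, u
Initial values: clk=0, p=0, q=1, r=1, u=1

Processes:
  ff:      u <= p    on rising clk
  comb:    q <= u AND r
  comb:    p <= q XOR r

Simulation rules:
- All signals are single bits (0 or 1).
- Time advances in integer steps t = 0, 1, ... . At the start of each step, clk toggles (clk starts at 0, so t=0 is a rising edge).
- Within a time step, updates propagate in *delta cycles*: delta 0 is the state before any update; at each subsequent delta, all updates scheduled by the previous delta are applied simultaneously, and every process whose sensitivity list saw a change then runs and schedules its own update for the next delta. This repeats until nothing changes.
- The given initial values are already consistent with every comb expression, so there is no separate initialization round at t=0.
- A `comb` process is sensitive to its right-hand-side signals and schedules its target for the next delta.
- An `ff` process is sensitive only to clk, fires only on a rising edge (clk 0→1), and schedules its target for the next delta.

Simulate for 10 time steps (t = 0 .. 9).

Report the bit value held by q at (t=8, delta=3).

0

[bits: clk,r,p,q,u]
t=0: Δ0=01011 Δ1=11011 Δ2=11010 Δ3=11000 Δ4=11100 | 4Δ
t=1: Δ0=11100 Δ1=01100 | 1Δ
t=2: Δ0=01100 Δ1=11100 Δ2=11101 Δ3=11111 Δ4=11011 | 4Δ
t=3: Δ0=11011 Δ1=01011 | 1Δ
t=4: Δ0=01011 Δ1=11011 Δ2=11010 Δ3=11000 Δ4=11100 | 4Δ
t=5: Δ0=11100 Δ1=01100 | 1Δ
t=6: Δ0=01100 Δ1=11100 Δ2=11101 Δ3=11111 Δ4=11011 | 4Δ
t=7: Δ0=11011 Δ1=01011 | 1Δ
t=8: Δ0=01011 Δ1=11011 Δ2=11010 Δ3=11000 Δ4=11100 | 4Δ
t=9: Δ0=11100 Δ1=01100 | 1Δ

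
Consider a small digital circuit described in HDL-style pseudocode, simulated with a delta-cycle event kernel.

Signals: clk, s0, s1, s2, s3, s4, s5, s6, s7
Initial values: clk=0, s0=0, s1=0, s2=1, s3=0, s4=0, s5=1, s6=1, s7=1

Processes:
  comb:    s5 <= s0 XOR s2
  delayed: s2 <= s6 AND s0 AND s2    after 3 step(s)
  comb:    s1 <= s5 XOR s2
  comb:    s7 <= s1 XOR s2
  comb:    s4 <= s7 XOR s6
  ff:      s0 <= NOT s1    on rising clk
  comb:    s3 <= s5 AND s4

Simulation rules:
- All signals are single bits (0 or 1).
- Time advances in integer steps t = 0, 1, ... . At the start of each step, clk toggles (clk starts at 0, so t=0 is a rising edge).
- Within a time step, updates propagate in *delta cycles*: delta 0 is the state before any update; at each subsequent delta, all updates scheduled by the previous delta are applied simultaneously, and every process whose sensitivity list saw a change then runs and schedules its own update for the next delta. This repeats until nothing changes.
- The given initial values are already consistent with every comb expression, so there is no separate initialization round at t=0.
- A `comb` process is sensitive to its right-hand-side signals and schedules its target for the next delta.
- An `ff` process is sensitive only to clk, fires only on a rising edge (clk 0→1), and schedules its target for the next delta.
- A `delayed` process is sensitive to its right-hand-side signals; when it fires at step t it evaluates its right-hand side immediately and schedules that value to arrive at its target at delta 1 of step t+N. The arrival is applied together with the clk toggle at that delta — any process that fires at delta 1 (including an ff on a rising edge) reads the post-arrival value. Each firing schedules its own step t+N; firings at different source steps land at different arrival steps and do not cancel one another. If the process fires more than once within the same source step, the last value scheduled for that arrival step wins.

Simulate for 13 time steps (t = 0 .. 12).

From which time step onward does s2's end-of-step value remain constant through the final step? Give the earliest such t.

8

[bits: s7,s5,s1,s0,clk,s4,s6,s3,s2]
t=0: Δ0=110000101 Δ1=110010101 Δ2=110110101 Δ3=100110101 Δ4=101110101 Δ5=001110101 Δ6=001111101 | 6Δ
t=1: Δ0=001111101 Δ1=001101101 | 1Δ
t=2: Δ0=001101101 Δ1=001111101 Δ2=001011101 Δ3=011011101 Δ4=010011111 Δ5=110011111 Δ6=110010111 Δ7=110010101 | 7Δ
t=3: Δ0=110010101 Δ1=110000101 | 1Δ
t=4: Δ0=110000101 Δ1=110010101 Δ2=110110101 Δ3=100110101 Δ4=101110101 Δ5=001110101 Δ6=001111101 | 6Δ
t=5: Δ0=001111101 Δ1=001101100 Δ2=110101100 Δ3=011100110 Δ4=111101100 Δ5=111100110 Δ6=111100100 | 6Δ
t=6: Δ0=111100100 Δ1=111110100 Δ2=111010100 Δ3=101010100 Δ4=100010100 Δ5=000010100 Δ6=000011100 | 6Δ
t=7: Δ0=000011100 Δ1=000001101 Δ2=111001101 Δ3=010000111 Δ4=110001101 Δ5=110000111 Δ6=110000101 | 6Δ
t=8: Δ0=110000101 Δ1=110010100 Δ2=001110100 Δ3=110111100 Δ4=011110110 Δ5=111111100 Δ6=111110110 Δ7=111110100 | 7Δ
t=9: Δ0=111110100 Δ1=111100100 | 1Δ
t=10: Δ0=111100100 Δ1=111110100 Δ2=111010100 Δ3=101010100 Δ4=100010100 Δ5=000010100 Δ6=000011100 | 6Δ
t=11: Δ0=000011100 Δ1=000001100 | 1Δ
t=12: Δ0=000001100 Δ1=000011100 Δ2=000111100 Δ3=010111100 Δ4=011111110 Δ5=111111110 Δ6=111110110 Δ7=111110100 | 7Δ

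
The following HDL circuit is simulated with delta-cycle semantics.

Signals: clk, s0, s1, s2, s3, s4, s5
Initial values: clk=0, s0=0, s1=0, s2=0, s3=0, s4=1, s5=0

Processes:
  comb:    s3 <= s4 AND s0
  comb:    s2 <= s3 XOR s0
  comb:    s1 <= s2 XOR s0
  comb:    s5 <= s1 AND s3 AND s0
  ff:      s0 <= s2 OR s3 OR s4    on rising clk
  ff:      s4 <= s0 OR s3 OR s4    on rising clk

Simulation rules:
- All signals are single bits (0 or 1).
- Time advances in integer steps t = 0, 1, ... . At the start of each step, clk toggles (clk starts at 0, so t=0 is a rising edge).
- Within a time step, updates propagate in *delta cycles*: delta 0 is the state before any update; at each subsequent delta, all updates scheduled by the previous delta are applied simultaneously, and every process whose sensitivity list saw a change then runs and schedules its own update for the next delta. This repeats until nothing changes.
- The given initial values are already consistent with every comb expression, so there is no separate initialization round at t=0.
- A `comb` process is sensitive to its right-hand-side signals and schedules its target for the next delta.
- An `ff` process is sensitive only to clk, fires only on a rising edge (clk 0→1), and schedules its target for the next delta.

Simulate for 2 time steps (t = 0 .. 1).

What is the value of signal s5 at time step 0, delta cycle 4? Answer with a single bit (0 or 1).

[bits: s4,s5,s2,s1,clk,s0,s3]
t=0: Δ0=1000000 Δ1=1000100 Δ2=1000110 Δ3=1011111 Δ4=1100111 Δ5=1001111 Δ6=1101111 | 6Δ
t=1: Δ0=1101111 Δ1=1101011 | 1Δ

1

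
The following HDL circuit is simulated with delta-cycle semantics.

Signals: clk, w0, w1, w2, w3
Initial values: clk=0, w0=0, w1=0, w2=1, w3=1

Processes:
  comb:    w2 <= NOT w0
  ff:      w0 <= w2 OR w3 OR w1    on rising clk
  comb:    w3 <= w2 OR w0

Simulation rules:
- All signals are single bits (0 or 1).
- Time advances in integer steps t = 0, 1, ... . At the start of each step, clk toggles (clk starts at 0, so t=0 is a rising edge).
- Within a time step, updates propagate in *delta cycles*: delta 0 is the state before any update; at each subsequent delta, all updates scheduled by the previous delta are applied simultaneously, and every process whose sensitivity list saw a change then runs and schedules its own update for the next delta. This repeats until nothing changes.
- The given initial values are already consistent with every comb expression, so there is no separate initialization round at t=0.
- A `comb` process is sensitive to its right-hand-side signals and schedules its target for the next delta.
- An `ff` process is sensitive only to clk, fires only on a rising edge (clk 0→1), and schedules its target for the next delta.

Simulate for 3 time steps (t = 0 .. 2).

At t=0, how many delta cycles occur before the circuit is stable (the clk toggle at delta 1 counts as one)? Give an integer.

t0.Δ0 w2=1 clk=0 w1=0 w0=0 w3=1
t0.Δ1 w2=1 clk=1 w1=0 w0=0 w3=1
t0.Δ2 w2=1 clk=1 w1=0 w0=1 w3=1
t0.Δ3 w2=0 clk=1 w1=0 w0=1 w3=1
t1.Δ0 w2=0 clk=1 w1=0 w0=1 w3=1
t1.Δ1 w2=0 clk=0 w1=0 w0=1 w3=1
t2.Δ0 w2=0 clk=0 w1=0 w0=1 w3=1
t2.Δ1 w2=0 clk=1 w1=0 w0=1 w3=1

3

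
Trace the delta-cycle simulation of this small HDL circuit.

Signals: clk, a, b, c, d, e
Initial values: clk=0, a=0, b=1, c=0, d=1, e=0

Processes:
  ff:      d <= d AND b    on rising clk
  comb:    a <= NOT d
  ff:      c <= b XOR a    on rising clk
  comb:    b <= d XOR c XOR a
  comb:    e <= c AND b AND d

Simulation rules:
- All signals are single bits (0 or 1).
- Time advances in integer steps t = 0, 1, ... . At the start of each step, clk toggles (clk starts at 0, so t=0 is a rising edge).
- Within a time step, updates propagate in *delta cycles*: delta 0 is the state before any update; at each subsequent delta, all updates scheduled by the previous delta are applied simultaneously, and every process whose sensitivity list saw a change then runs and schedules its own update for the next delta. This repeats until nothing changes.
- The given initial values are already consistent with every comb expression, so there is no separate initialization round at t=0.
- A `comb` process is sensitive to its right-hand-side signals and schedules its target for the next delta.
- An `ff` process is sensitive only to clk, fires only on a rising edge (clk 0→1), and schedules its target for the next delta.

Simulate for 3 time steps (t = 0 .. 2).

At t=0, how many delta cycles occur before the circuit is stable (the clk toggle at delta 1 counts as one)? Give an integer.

[bits: clk,c,b,d,e,a]
t=0: Δ0=001100 Δ1=101100 Δ2=111100 Δ3=110110 Δ4=110100 | 4Δ
t=1: Δ0=110100 Δ1=010100 | 1Δ
t=2: Δ0=010100 Δ1=110100 Δ2=100000 Δ3=100001 Δ4=101001 | 4Δ

4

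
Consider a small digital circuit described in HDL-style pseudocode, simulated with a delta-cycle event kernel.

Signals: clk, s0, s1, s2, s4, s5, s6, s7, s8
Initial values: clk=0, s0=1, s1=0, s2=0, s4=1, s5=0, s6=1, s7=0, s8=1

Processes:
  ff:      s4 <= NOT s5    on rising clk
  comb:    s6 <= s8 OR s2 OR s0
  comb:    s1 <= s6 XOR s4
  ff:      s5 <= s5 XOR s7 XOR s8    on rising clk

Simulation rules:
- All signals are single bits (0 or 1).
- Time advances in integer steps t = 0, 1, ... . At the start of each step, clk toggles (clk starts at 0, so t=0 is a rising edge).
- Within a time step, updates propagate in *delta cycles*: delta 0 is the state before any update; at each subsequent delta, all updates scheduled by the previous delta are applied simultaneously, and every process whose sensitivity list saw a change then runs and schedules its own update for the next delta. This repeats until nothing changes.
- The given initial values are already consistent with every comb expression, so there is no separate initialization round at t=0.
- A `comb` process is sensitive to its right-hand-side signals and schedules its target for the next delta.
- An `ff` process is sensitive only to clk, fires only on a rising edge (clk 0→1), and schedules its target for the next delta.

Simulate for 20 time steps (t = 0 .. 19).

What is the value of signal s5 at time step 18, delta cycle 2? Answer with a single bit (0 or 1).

0

t=0 Δ0: s2=0 s5=0 s0=1 clk=0 s7=0 s8=1 s4=1 s6=1 s1=0
  Δ1: clk:0→1
  Δ2: s5:0→1
  (2Δ to stable)
t=1 Δ0: s2=0 s5=1 s0=1 clk=1 s7=0 s8=1 s4=1 s6=1 s1=0
  Δ1: clk:1→0
  (1Δ to stable)
t=2 Δ0: s2=0 s5=1 s0=1 clk=0 s7=0 s8=1 s4=1 s6=1 s1=0
  Δ1: clk:0→1
  Δ2: s5:1→0, s4:1→0
  Δ3: s1:0→1
  (3Δ to stable)
t=3 Δ0: s2=0 s5=0 s0=1 clk=1 s7=0 s8=1 s4=0 s6=1 s1=1
  Δ1: clk:1→0
  (1Δ to stable)
t=4 Δ0: s2=0 s5=0 s0=1 clk=0 s7=0 s8=1 s4=0 s6=1 s1=1
  Δ1: clk:0→1
  Δ2: s5:0→1, s4:0→1
  Δ3: s1:1→0
  (3Δ to stable)
t=5 Δ0: s2=0 s5=1 s0=1 clk=1 s7=0 s8=1 s4=1 s6=1 s1=0
  Δ1: clk:1→0
  (1Δ to stable)
t=6 Δ0: s2=0 s5=1 s0=1 clk=0 s7=0 s8=1 s4=1 s6=1 s1=0
  Δ1: clk:0→1
  Δ2: s5:1→0, s4:1→0
  Δ3: s1:0→1
  (3Δ to stable)
t=7 Δ0: s2=0 s5=0 s0=1 clk=1 s7=0 s8=1 s4=0 s6=1 s1=1
  Δ1: clk:1→0
  (1Δ to stable)
t=8 Δ0: s2=0 s5=0 s0=1 clk=0 s7=0 s8=1 s4=0 s6=1 s1=1
  Δ1: clk:0→1
  Δ2: s5:0→1, s4:0→1
  Δ3: s1:1→0
  (3Δ to stable)
t=9 Δ0: s2=0 s5=1 s0=1 clk=1 s7=0 s8=1 s4=1 s6=1 s1=0
  Δ1: clk:1→0
  (1Δ to stable)
t=10 Δ0: s2=0 s5=1 s0=1 clk=0 s7=0 s8=1 s4=1 s6=1 s1=0
  Δ1: clk:0→1
  Δ2: s5:1→0, s4:1→0
  Δ3: s1:0→1
  (3Δ to stable)
t=11 Δ0: s2=0 s5=0 s0=1 clk=1 s7=0 s8=1 s4=0 s6=1 s1=1
  Δ1: clk:1→0
  (1Δ to stable)
t=12 Δ0: s2=0 s5=0 s0=1 clk=0 s7=0 s8=1 s4=0 s6=1 s1=1
  Δ1: clk:0→1
  Δ2: s5:0→1, s4:0→1
  Δ3: s1:1→0
  (3Δ to stable)
t=13 Δ0: s2=0 s5=1 s0=1 clk=1 s7=0 s8=1 s4=1 s6=1 s1=0
  Δ1: clk:1→0
  (1Δ to stable)
t=14 Δ0: s2=0 s5=1 s0=1 clk=0 s7=0 s8=1 s4=1 s6=1 s1=0
  Δ1: clk:0→1
  Δ2: s5:1→0, s4:1→0
  Δ3: s1:0→1
  (3Δ to stable)
t=15 Δ0: s2=0 s5=0 s0=1 clk=1 s7=0 s8=1 s4=0 s6=1 s1=1
  Δ1: clk:1→0
  (1Δ to stable)
t=16 Δ0: s2=0 s5=0 s0=1 clk=0 s7=0 s8=1 s4=0 s6=1 s1=1
  Δ1: clk:0→1
  Δ2: s5:0→1, s4:0→1
  Δ3: s1:1→0
  (3Δ to stable)
t=17 Δ0: s2=0 s5=1 s0=1 clk=1 s7=0 s8=1 s4=1 s6=1 s1=0
  Δ1: clk:1→0
  (1Δ to stable)
t=18 Δ0: s2=0 s5=1 s0=1 clk=0 s7=0 s8=1 s4=1 s6=1 s1=0
  Δ1: clk:0→1
  Δ2: s5:1→0, s4:1→0
  Δ3: s1:0→1
  (3Δ to stable)
t=19 Δ0: s2=0 s5=0 s0=1 clk=1 s7=0 s8=1 s4=0 s6=1 s1=1
  Δ1: clk:1→0
  (1Δ to stable)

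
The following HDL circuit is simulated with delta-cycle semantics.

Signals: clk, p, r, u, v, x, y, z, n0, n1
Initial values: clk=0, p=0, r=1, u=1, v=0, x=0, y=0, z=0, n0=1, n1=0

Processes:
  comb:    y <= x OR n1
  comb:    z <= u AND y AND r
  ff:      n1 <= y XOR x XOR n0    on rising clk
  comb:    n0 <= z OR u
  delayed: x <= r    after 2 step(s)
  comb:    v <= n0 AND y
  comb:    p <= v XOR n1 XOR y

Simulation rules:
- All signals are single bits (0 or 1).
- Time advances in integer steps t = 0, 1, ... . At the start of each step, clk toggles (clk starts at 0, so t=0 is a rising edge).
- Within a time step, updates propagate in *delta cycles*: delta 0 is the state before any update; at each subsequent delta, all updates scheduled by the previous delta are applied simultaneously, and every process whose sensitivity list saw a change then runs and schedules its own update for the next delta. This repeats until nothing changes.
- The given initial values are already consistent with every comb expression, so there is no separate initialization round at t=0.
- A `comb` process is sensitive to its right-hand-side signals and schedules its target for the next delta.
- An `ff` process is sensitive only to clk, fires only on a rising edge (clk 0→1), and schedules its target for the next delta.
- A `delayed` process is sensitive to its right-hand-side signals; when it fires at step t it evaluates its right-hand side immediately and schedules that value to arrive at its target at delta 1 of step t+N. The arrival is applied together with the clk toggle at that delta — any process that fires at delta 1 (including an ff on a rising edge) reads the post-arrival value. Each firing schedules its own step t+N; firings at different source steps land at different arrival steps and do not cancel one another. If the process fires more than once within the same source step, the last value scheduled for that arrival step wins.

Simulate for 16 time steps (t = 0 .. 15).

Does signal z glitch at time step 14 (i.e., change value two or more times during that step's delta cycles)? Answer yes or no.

no

[bits: u,y,v,p,n0,z,clk,r,x,n1]
t=0: Δ0=1000100100 Δ1=1000101100 Δ2=1000101101 Δ3=1101101101 Δ4=1110111101 Δ5=1111111101 | 5Δ
t=1: Δ0=1111111101 Δ1=1111110101 | 1Δ
t=2: Δ0=1111110101 Δ1=1111111101 Δ2=1111111100 Δ3=1010111100 Δ4=1001101100 Δ5=1000101100 | 5Δ
t=3: Δ0=1000101100 Δ1=1000100100 | 1Δ
t=4: Δ0=1000100100 Δ1=1000101100 Δ2=1000101101 Δ3=1101101101 Δ4=1110111101 Δ5=1111111101 | 5Δ
t=5: Δ0=1111111101 Δ1=1111110101 | 1Δ
t=6: Δ0=1111110101 Δ1=1111111101 Δ2=1111111100 Δ3=1010111100 Δ4=1001101100 Δ5=1000101100 | 5Δ
t=7: Δ0=1000101100 Δ1=1000100100 | 1Δ
t=8: Δ0=1000100100 Δ1=1000101100 Δ2=1000101101 Δ3=1101101101 Δ4=1110111101 Δ5=1111111101 | 5Δ
t=9: Δ0=1111111101 Δ1=1111110101 | 1Δ
t=10: Δ0=1111110101 Δ1=1111111101 Δ2=1111111100 Δ3=1010111100 Δ4=1001101100 Δ5=1000101100 | 5Δ
t=11: Δ0=1000101100 Δ1=1000100100 | 1Δ
t=12: Δ0=1000100100 Δ1=1000101100 Δ2=1000101101 Δ3=1101101101 Δ4=1110111101 Δ5=1111111101 | 5Δ
t=13: Δ0=1111111101 Δ1=1111110101 | 1Δ
t=14: Δ0=1111110101 Δ1=1111111101 Δ2=1111111100 Δ3=1010111100 Δ4=1001101100 Δ5=1000101100 | 5Δ
t=15: Δ0=1000101100 Δ1=1000100100 | 1Δ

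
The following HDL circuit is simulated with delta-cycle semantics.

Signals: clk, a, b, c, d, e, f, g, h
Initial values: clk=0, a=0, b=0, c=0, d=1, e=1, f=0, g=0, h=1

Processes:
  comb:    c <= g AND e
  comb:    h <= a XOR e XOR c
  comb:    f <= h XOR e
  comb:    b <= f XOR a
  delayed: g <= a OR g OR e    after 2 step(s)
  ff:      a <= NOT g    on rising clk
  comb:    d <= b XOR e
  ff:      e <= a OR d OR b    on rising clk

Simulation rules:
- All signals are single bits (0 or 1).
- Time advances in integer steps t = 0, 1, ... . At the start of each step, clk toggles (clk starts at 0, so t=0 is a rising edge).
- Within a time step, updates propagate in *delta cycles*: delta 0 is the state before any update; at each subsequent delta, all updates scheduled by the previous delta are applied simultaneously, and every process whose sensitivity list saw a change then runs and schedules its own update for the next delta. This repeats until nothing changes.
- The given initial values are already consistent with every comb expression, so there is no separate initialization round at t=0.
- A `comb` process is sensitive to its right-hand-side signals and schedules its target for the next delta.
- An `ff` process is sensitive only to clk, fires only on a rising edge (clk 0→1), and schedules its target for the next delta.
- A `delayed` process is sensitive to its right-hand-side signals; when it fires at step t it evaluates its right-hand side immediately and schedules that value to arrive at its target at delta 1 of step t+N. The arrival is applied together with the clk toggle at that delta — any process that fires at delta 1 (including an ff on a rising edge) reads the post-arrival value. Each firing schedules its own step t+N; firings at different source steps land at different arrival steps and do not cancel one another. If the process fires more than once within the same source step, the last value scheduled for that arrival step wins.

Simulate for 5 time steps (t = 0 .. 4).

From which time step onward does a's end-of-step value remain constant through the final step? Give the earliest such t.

2

[bits: c,d,f,e,a,h,b,clk,g]
t=0: Δ0=010101000 Δ1=010101010 Δ2=010111010 Δ3=010110110 Δ4=001110110 Δ5=001110010 Δ6=011110010 | 6Δ
t=1: Δ0=011110010 Δ1=011110000 | 1Δ
t=2: Δ0=011110000 Δ1=011110011 Δ2=111100011 Δ3=111100111 Δ4=101100111 | 4Δ
t=3: Δ0=101100111 Δ1=101100101 | 1Δ
t=4: Δ0=101100101 Δ1=101100111 | 1Δ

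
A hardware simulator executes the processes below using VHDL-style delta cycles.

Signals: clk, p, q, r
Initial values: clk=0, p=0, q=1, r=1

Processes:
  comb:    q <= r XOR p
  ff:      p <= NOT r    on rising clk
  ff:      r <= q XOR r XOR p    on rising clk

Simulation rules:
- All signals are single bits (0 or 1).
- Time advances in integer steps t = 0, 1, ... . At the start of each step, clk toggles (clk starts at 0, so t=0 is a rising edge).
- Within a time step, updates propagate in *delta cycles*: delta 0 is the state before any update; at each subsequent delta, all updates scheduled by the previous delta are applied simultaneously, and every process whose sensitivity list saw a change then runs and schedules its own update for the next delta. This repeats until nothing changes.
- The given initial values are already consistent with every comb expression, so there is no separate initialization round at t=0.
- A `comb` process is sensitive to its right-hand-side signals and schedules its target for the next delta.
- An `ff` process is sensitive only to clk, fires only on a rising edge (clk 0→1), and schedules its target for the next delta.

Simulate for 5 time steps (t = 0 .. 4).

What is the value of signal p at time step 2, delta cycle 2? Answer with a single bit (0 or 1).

[bits: r,p,clk,q]
t=0: Δ0=1001 Δ1=1011 Δ2=0011 Δ3=0010 | 3Δ
t=1: Δ0=0010 Δ1=0000 | 1Δ
t=2: Δ0=0000 Δ1=0010 Δ2=0110 Δ3=0111 | 3Δ
t=3: Δ0=0111 Δ1=0101 | 1Δ
t=4: Δ0=0101 Δ1=0111 | 1Δ

1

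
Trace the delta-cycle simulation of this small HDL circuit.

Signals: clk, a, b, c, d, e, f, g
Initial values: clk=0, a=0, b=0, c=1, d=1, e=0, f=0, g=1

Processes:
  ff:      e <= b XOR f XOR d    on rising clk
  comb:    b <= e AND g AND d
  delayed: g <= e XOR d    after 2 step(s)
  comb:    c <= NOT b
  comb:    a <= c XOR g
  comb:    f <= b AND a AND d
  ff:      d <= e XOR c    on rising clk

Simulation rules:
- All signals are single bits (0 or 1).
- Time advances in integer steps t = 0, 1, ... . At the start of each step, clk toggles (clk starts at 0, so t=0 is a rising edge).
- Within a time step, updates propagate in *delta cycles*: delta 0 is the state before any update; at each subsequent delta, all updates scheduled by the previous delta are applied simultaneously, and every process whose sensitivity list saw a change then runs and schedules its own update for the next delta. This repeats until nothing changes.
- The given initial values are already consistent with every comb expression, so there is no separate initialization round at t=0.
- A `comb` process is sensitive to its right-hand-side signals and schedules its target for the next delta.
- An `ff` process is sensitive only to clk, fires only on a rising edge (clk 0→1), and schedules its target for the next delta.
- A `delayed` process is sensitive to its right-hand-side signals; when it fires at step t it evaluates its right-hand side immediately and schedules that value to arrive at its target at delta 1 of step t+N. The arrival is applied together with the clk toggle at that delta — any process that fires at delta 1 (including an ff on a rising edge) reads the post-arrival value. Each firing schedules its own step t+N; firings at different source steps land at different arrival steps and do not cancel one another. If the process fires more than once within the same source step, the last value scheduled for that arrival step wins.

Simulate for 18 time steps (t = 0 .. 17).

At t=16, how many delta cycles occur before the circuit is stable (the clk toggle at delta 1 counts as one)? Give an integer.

[bits: g,c,b,a,d,clk,f,e]
t=0: Δ0=11001000 Δ1=11001100 Δ2=11001101 Δ3=11101101 Δ4=10101101 Δ5=10111101 Δ6=10111111 | 6Δ
t=1: Δ0=10111111 Δ1=10111011 | 1Δ
t=2: Δ0=10111011 Δ1=00111111 Δ2=00001111 Δ3=01001101 Δ4=01011101 | 4Δ
t=3: Δ0=01011101 Δ1=01011001 | 1Δ
t=4: Δ0=01011001 Δ1=01011101 Δ2=01010101 | 2Δ
t=5: Δ0=01010101 Δ1=01010001 | 1Δ
t=6: Δ0=01010001 Δ1=11010101 Δ2=11000100 | 2Δ
t=7: Δ0=11000100 Δ1=11000000 | 1Δ
t=8: Δ0=11000000 Δ1=01000100 Δ2=01011100 | 2Δ
t=9: Δ0=01011100 Δ1=01011000 | 1Δ
t=10: Δ0=01011000 Δ1=11011100 Δ2=11001101 Δ3=11101101 Δ4=10101101 Δ5=10111101 Δ6=10111111 | 6Δ
t=11: Δ0=10111111 Δ1=10111011 | 1Δ
t=12: Δ0=10111011 Δ1=00111111 Δ2=00001111 Δ3=01001101 Δ4=01011101 | 4Δ
t=13: Δ0=01011101 Δ1=01011001 | 1Δ
t=14: Δ0=01011001 Δ1=01011101 Δ2=01010101 | 2Δ
t=15: Δ0=01010101 Δ1=01010001 | 1Δ
t=16: Δ0=01010001 Δ1=11010101 Δ2=11000100 | 2Δ
t=17: Δ0=11000100 Δ1=11000000 | 1Δ

2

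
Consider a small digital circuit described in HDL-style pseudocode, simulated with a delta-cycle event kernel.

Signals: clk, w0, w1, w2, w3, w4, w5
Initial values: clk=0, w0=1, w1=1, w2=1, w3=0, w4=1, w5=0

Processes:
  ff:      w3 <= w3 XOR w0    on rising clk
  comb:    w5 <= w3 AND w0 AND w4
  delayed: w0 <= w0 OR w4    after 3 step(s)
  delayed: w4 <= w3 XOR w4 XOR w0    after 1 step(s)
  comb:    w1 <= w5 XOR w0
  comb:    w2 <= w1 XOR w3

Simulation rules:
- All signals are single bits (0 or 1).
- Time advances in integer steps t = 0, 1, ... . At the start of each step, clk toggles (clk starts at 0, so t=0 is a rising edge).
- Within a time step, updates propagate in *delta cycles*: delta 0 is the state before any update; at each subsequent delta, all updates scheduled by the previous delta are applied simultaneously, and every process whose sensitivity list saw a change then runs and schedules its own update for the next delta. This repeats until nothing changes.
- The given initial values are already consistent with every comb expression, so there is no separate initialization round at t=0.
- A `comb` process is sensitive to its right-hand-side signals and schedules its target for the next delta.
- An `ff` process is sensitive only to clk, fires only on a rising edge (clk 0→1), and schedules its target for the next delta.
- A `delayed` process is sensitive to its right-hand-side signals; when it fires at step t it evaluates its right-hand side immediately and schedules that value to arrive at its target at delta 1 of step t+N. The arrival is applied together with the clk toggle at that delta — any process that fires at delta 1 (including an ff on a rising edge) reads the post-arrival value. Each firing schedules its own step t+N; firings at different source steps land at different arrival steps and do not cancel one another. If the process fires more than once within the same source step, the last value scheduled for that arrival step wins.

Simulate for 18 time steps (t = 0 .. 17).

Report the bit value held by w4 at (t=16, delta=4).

1

[bits: w3,w5,w1,w4,w0,w2,clk]
t=0: Δ0=0011110 Δ1=0011111 Δ2=1011111 Δ3=1111101 Δ4=1101101 Δ5=1101111 | 5Δ
t=1: Δ0=1101111 Δ1=1101110 | 1Δ
t=2: Δ0=1101110 Δ1=1101111 Δ2=0101111 Δ3=0001101 Δ4=0011101 Δ5=0011111 | 5Δ
t=3: Δ0=0011111 Δ1=0010110 | 1Δ
t=4: Δ0=0010110 Δ1=0011111 Δ2=1011111 Δ3=1111101 Δ4=1101101 Δ5=1101111 | 5Δ
t=5: Δ0=1101111 Δ1=1101110 | 1Δ
t=6: Δ0=1101110 Δ1=1101111 Δ2=0101111 Δ3=0001101 Δ4=0011101 Δ5=0011111 | 5Δ
t=7: Δ0=0011111 Δ1=0010110 | 1Δ
t=8: Δ0=0010110 Δ1=0011111 Δ2=1011111 Δ3=1111101 Δ4=1101101 Δ5=1101111 | 5Δ
t=9: Δ0=1101111 Δ1=1101110 | 1Δ
t=10: Δ0=1101110 Δ1=1101111 Δ2=0101111 Δ3=0001101 Δ4=0011101 Δ5=0011111 | 5Δ
t=11: Δ0=0011111 Δ1=0010110 | 1Δ
t=12: Δ0=0010110 Δ1=0011111 Δ2=1011111 Δ3=1111101 Δ4=1101101 Δ5=1101111 | 5Δ
t=13: Δ0=1101111 Δ1=1101110 | 1Δ
t=14: Δ0=1101110 Δ1=1101111 Δ2=0101111 Δ3=0001101 Δ4=0011101 Δ5=0011111 | 5Δ
t=15: Δ0=0011111 Δ1=0010110 | 1Δ
t=16: Δ0=0010110 Δ1=0011111 Δ2=1011111 Δ3=1111101 Δ4=1101101 Δ5=1101111 | 5Δ
t=17: Δ0=1101111 Δ1=1101110 | 1Δ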